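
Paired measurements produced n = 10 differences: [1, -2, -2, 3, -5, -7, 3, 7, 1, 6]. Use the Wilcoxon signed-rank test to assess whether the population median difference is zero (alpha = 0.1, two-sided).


Step 1: Drop any zero differences (none here) and take |d_i|.
|d| = [1, 2, 2, 3, 5, 7, 3, 7, 1, 6]
Step 2: Midrank |d_i| (ties get averaged ranks).
ranks: |1|->1.5, |2|->3.5, |2|->3.5, |3|->5.5, |5|->7, |7|->9.5, |3|->5.5, |7|->9.5, |1|->1.5, |6|->8
Step 3: Attach original signs; sum ranks with positive sign and with negative sign.
W+ = 1.5 + 5.5 + 5.5 + 9.5 + 1.5 + 8 = 31.5
W- = 3.5 + 3.5 + 7 + 9.5 = 23.5
(Check: W+ + W- = 55 should equal n(n+1)/2 = 55.)
Step 4: Test statistic W = min(W+, W-) = 23.5.
Step 5: Ties in |d|, so use the tie-corrected normal approximation.
        E[W] = n(n+1)/4 = 10*11/4 = 27.5.
        Tie groups: |d|=1 (t=2), |d|=2 (t=2), |d|=3 (t=2), |d|=7 (t=2); sum(t^3 - t) = 24.
        Var[W] = n(n+1)(2n+1)/24 - sum(t^3-t)/48 = 2310/24 - 24/48 = 95.75.
        z = (W - E[W]) / sqrt(Var[W]) = (23.5 - 27.5) / 9.7852 = -0.4088.
        Two-sided p = 2*Phi(z) = 0.682700.
Step 6: alpha = 0.1. fail to reject H0.

W+ = 31.5, W- = 23.5, W = min = 23.5, p = 0.682700, fail to reject H0.


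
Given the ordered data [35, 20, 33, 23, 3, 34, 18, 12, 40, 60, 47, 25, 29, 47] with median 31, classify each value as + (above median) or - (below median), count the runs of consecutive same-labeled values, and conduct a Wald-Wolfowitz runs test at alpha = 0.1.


Step 1: Compute median = 31; label A = above, B = below.
Labels in order: ABABBABBAAABBA  (n_A = 7, n_B = 7)
Step 2: Count runs R = 9.
Step 3: Under H0 (random ordering), E[R] = 2*n_A*n_B/(n_A+n_B) + 1 = 2*7*7/14 + 1 = 8.0000.
        Var[R] = 2*n_A*n_B*(2*n_A*n_B - n_A - n_B) / ((n_A+n_B)^2 * (n_A+n_B-1)) = 8232/2548 = 3.2308.
        SD[R] = 1.7974.
Step 4: Continuity-corrected z = (R - 0.5 - E[R]) / SD[R] = (9 - 0.5 - 8.0000) / 1.7974 = 0.2782.
Step 5: Two-sided p-value via normal approximation = 2*(1 - Phi(|z|)) = 0.780879.
Step 6: alpha = 0.1. fail to reject H0.

R = 9, z = 0.2782, p = 0.780879, fail to reject H0.


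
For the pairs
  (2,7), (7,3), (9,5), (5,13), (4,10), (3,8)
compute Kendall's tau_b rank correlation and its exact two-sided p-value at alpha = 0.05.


Step 1: Enumerate the 15 unordered pairs (i,j) with i<j and classify each by sign(x_j-x_i) * sign(y_j-y_i).
  (1,2):dx=+5,dy=-4->D; (1,3):dx=+7,dy=-2->D; (1,4):dx=+3,dy=+6->C; (1,5):dx=+2,dy=+3->C
  (1,6):dx=+1,dy=+1->C; (2,3):dx=+2,dy=+2->C; (2,4):dx=-2,dy=+10->D; (2,5):dx=-3,dy=+7->D
  (2,6):dx=-4,dy=+5->D; (3,4):dx=-4,dy=+8->D; (3,5):dx=-5,dy=+5->D; (3,6):dx=-6,dy=+3->D
  (4,5):dx=-1,dy=-3->C; (4,6):dx=-2,dy=-5->C; (5,6):dx=-1,dy=-2->C
Step 2: C = 7, D = 8, total pairs = 15.
Step 3: tau = (C - D)/(n(n-1)/2) = (7 - 8)/15 = -0.066667.
Step 4: Exact two-sided p-value (enumerate n! = 720 permutations of y under H0): p = 1.000000.
Step 5: alpha = 0.05. fail to reject H0.

tau_b = -0.0667 (C=7, D=8), p = 1.000000, fail to reject H0.


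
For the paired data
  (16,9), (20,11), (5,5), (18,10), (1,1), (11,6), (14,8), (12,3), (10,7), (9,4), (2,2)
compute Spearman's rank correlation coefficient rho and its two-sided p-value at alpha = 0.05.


Step 1: Rank x and y separately (midranks; no ties here).
rank(x): 16->9, 20->11, 5->3, 18->10, 1->1, 11->6, 14->8, 12->7, 10->5, 9->4, 2->2
rank(y): 9->9, 11->11, 5->5, 10->10, 1->1, 6->6, 8->8, 3->3, 7->7, 4->4, 2->2
Step 2: d_i = R_x(i) - R_y(i); compute d_i^2.
  (9-9)^2=0, (11-11)^2=0, (3-5)^2=4, (10-10)^2=0, (1-1)^2=0, (6-6)^2=0, (8-8)^2=0, (7-3)^2=16, (5-7)^2=4, (4-4)^2=0, (2-2)^2=0
sum(d^2) = 24.
Step 3: rho = 1 - 6*24 / (11*(11^2 - 1)) = 1 - 144/1320 = 0.890909.
Step 4: Under H0, t = rho * sqrt((n-2)/(1-rho^2)) = 5.8847 ~ t(9).
Step 5: Two-sided p-value from the t-distribution with 9 df = 0.000233.
Step 6: alpha = 0.05. reject H0.

rho = 0.8909, p = 0.000233, reject H0 at alpha = 0.05.


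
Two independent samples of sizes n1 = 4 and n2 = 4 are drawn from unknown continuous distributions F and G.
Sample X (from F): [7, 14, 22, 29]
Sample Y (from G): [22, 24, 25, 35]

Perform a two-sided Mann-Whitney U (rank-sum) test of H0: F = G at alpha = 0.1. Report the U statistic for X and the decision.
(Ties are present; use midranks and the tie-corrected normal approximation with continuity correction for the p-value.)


Step 1: Combine and sort all 8 observations; assign midranks.
sorted (value, group): (7,X), (14,X), (22,X), (22,Y), (24,Y), (25,Y), (29,X), (35,Y)
ranks: 7->1, 14->2, 22->3.5, 22->3.5, 24->5, 25->6, 29->7, 35->8
Step 2: Rank sum for X: R1 = 1 + 2 + 3.5 + 7 = 13.5.
Step 3: U_X = R1 - n1(n1+1)/2 = 13.5 - 4*5/2 = 13.5 - 10 = 3.5.
       U_Y = n1*n2 - U_X = 16 - 3.5 = 12.5.
Step 4: Ties are present, so use the tie-corrected normal approximation (with continuity correction) for the p-value.
Step 5: p-value = 0.245383; compare to alpha = 0.1. fail to reject H0.

U_X = 3.5, p = 0.245383, fail to reject H0 at alpha = 0.1.


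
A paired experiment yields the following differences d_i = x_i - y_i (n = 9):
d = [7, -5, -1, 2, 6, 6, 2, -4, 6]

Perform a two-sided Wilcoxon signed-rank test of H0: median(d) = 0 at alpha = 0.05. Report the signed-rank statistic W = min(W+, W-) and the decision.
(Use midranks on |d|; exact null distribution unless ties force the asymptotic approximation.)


Step 1: Drop any zero differences (none here) and take |d_i|.
|d| = [7, 5, 1, 2, 6, 6, 2, 4, 6]
Step 2: Midrank |d_i| (ties get averaged ranks).
ranks: |7|->9, |5|->5, |1|->1, |2|->2.5, |6|->7, |6|->7, |2|->2.5, |4|->4, |6|->7
Step 3: Attach original signs; sum ranks with positive sign and with negative sign.
W+ = 9 + 2.5 + 7 + 7 + 2.5 + 7 = 35
W- = 5 + 1 + 4 = 10
(Check: W+ + W- = 45 should equal n(n+1)/2 = 45.)
Step 4: Test statistic W = min(W+, W-) = 10.
Step 5: Ties in |d|, so use the tie-corrected normal approximation.
        E[W] = n(n+1)/4 = 9*10/4 = 22.5.
        Tie groups: |d|=2 (t=2), |d|=6 (t=3); sum(t^3 - t) = 30.
        Var[W] = n(n+1)(2n+1)/24 - sum(t^3-t)/48 = 1710/24 - 30/48 = 70.625.
        z = (W - E[W]) / sqrt(Var[W]) = (10 - 22.5) / 8.4039 = -1.4874.
        Two-sided p = 2*Phi(z) = 0.136906.
Step 6: alpha = 0.05. fail to reject H0.

W+ = 35, W- = 10, W = min = 10, p = 0.136906, fail to reject H0.


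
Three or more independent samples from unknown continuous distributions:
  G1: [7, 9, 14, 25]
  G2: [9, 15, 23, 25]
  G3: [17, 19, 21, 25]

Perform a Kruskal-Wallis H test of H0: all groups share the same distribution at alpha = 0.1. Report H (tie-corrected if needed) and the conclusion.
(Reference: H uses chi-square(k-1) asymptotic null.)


Step 1: Combine all N = 12 observations and assign midranks.
sorted (value, group, rank): (7,G1,1), (9,G1,2.5), (9,G2,2.5), (14,G1,4), (15,G2,5), (17,G3,6), (19,G3,7), (21,G3,8), (23,G2,9), (25,G1,11), (25,G2,11), (25,G3,11)
Step 2: Sum ranks within each group.
R_1 = 18.5 (n_1 = 4)
R_2 = 27.5 (n_2 = 4)
R_3 = 32 (n_3 = 4)
Step 3: H = 12/(N(N+1)) * sum(R_i^2/n_i) - 3(N+1)
     = 12/(12*13) * (18.5^2/4 + 27.5^2/4 + 32^2/4) - 3*13
     = 0.076923 * 530.625 - 39
     = 1.817308.
Step 4: Ties present; correction factor C = 1 - 30/(12^3 - 12) = 0.982517. Corrected H = 1.817308 / 0.982517 = 1.849644.
Step 5: Under H0, H ~ chi^2(2); p-value = 0.396602.
Step 6: alpha = 0.1. fail to reject H0.

H = 1.8496, df = 2, p = 0.396602, fail to reject H0.


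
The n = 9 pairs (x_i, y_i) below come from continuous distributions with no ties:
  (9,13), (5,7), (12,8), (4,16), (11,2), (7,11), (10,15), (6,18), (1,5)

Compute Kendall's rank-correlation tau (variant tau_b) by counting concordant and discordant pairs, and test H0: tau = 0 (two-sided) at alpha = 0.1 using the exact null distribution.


Step 1: Enumerate the 36 unordered pairs (i,j) with i<j and classify each by sign(x_j-x_i) * sign(y_j-y_i).
  (1,2):dx=-4,dy=-6->C; (1,3):dx=+3,dy=-5->D; (1,4):dx=-5,dy=+3->D; (1,5):dx=+2,dy=-11->D
  (1,6):dx=-2,dy=-2->C; (1,7):dx=+1,dy=+2->C; (1,8):dx=-3,dy=+5->D; (1,9):dx=-8,dy=-8->C
  (2,3):dx=+7,dy=+1->C; (2,4):dx=-1,dy=+9->D; (2,5):dx=+6,dy=-5->D; (2,6):dx=+2,dy=+4->C
  (2,7):dx=+5,dy=+8->C; (2,8):dx=+1,dy=+11->C; (2,9):dx=-4,dy=-2->C; (3,4):dx=-8,dy=+8->D
  (3,5):dx=-1,dy=-6->C; (3,6):dx=-5,dy=+3->D; (3,7):dx=-2,dy=+7->D; (3,8):dx=-6,dy=+10->D
  (3,9):dx=-11,dy=-3->C; (4,5):dx=+7,dy=-14->D; (4,6):dx=+3,dy=-5->D; (4,7):dx=+6,dy=-1->D
  (4,8):dx=+2,dy=+2->C; (4,9):dx=-3,dy=-11->C; (5,6):dx=-4,dy=+9->D; (5,7):dx=-1,dy=+13->D
  (5,8):dx=-5,dy=+16->D; (5,9):dx=-10,dy=+3->D; (6,7):dx=+3,dy=+4->C; (6,8):dx=-1,dy=+7->D
  (6,9):dx=-6,dy=-6->C; (7,8):dx=-4,dy=+3->D; (7,9):dx=-9,dy=-10->C; (8,9):dx=-5,dy=-13->C
Step 2: C = 17, D = 19, total pairs = 36.
Step 3: tau = (C - D)/(n(n-1)/2) = (17 - 19)/36 = -0.055556.
Step 4: Exact two-sided p-value (enumerate n! = 362880 permutations of y under H0): p = 0.919455.
Step 5: alpha = 0.1. fail to reject H0.

tau_b = -0.0556 (C=17, D=19), p = 0.919455, fail to reject H0.


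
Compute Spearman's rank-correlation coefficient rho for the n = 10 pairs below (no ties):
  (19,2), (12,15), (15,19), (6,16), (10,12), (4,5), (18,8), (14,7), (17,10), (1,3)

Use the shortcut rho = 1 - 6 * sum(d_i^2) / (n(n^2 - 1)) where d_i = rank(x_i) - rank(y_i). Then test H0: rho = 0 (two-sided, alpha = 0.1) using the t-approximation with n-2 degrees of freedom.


Step 1: Rank x and y separately (midranks; no ties here).
rank(x): 19->10, 12->5, 15->7, 6->3, 10->4, 4->2, 18->9, 14->6, 17->8, 1->1
rank(y): 2->1, 15->8, 19->10, 16->9, 12->7, 5->3, 8->5, 7->4, 10->6, 3->2
Step 2: d_i = R_x(i) - R_y(i); compute d_i^2.
  (10-1)^2=81, (5-8)^2=9, (7-10)^2=9, (3-9)^2=36, (4-7)^2=9, (2-3)^2=1, (9-5)^2=16, (6-4)^2=4, (8-6)^2=4, (1-2)^2=1
sum(d^2) = 170.
Step 3: rho = 1 - 6*170 / (10*(10^2 - 1)) = 1 - 1020/990 = -0.030303.
Step 4: Under H0, t = rho * sqrt((n-2)/(1-rho^2)) = -0.0857 ~ t(8).
Step 5: Two-sided p-value from the t-distribution with 8 df = 0.933773.
Step 6: alpha = 0.1. fail to reject H0.

rho = -0.0303, p = 0.933773, fail to reject H0 at alpha = 0.1.


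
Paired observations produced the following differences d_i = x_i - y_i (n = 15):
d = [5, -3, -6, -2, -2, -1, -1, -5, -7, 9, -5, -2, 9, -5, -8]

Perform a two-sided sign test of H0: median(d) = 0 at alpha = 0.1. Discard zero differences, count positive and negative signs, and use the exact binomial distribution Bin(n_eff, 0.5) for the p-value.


Step 1: Discard zero differences. Original n = 15; n_eff = number of nonzero differences = 15.
Nonzero differences (with sign): +5, -3, -6, -2, -2, -1, -1, -5, -7, +9, -5, -2, +9, -5, -8
Step 2: Count signs: positive = 3, negative = 12.
Step 3: Under H0: P(positive) = 0.5, so the number of positives S ~ Bin(15, 0.5).
Step 4: Two-sided exact p-value = sum of Bin(15,0.5) probabilities at or below the observed probability = 0.035156.
Step 5: alpha = 0.1. reject H0.

n_eff = 15, pos = 3, neg = 12, p = 0.035156, reject H0.


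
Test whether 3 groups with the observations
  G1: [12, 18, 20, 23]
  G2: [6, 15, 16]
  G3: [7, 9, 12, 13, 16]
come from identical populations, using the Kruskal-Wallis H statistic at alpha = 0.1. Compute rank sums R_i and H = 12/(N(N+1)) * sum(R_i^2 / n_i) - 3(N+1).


Step 1: Combine all N = 12 observations and assign midranks.
sorted (value, group, rank): (6,G2,1), (7,G3,2), (9,G3,3), (12,G1,4.5), (12,G3,4.5), (13,G3,6), (15,G2,7), (16,G2,8.5), (16,G3,8.5), (18,G1,10), (20,G1,11), (23,G1,12)
Step 2: Sum ranks within each group.
R_1 = 37.5 (n_1 = 4)
R_2 = 16.5 (n_2 = 3)
R_3 = 24 (n_3 = 5)
Step 3: H = 12/(N(N+1)) * sum(R_i^2/n_i) - 3(N+1)
     = 12/(12*13) * (37.5^2/4 + 16.5^2/3 + 24^2/5) - 3*13
     = 0.076923 * 557.513 - 39
     = 3.885577.
Step 4: Ties present; correction factor C = 1 - 12/(12^3 - 12) = 0.993007. Corrected H = 3.885577 / 0.993007 = 3.912940.
Step 5: Under H0, H ~ chi^2(2); p-value = 0.141357.
Step 6: alpha = 0.1. fail to reject H0.

H = 3.9129, df = 2, p = 0.141357, fail to reject H0.


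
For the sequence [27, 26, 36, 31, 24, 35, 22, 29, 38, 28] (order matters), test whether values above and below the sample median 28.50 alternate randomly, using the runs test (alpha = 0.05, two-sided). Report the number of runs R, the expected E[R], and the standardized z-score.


Step 1: Compute median = 28.50; label A = above, B = below.
Labels in order: BBAABABAAB  (n_A = 5, n_B = 5)
Step 2: Count runs R = 7.
Step 3: Under H0 (random ordering), E[R] = 2*n_A*n_B/(n_A+n_B) + 1 = 2*5*5/10 + 1 = 6.0000.
        Var[R] = 2*n_A*n_B*(2*n_A*n_B - n_A - n_B) / ((n_A+n_B)^2 * (n_A+n_B-1)) = 2000/900 = 2.2222.
        SD[R] = 1.4907.
Step 4: Continuity-corrected z = (R - 0.5 - E[R]) / SD[R] = (7 - 0.5 - 6.0000) / 1.4907 = 0.3354.
Step 5: Two-sided p-value via normal approximation = 2*(1 - Phi(|z|)) = 0.737316.
Step 6: alpha = 0.05. fail to reject H0.

R = 7, z = 0.3354, p = 0.737316, fail to reject H0.


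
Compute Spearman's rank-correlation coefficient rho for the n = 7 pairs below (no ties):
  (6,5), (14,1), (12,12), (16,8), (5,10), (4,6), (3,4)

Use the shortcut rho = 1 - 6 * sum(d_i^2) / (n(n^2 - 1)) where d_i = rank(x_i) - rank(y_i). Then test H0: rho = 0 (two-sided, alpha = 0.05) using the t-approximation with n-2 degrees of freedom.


Step 1: Rank x and y separately (midranks; no ties here).
rank(x): 6->4, 14->6, 12->5, 16->7, 5->3, 4->2, 3->1
rank(y): 5->3, 1->1, 12->7, 8->5, 10->6, 6->4, 4->2
Step 2: d_i = R_x(i) - R_y(i); compute d_i^2.
  (4-3)^2=1, (6-1)^2=25, (5-7)^2=4, (7-5)^2=4, (3-6)^2=9, (2-4)^2=4, (1-2)^2=1
sum(d^2) = 48.
Step 3: rho = 1 - 6*48 / (7*(7^2 - 1)) = 1 - 288/336 = 0.142857.
Step 4: Under H0, t = rho * sqrt((n-2)/(1-rho^2)) = 0.3227 ~ t(5).
Step 5: Two-sided p-value from the t-distribution with 5 df = 0.759945.
Step 6: alpha = 0.05. fail to reject H0.

rho = 0.1429, p = 0.759945, fail to reject H0 at alpha = 0.05.


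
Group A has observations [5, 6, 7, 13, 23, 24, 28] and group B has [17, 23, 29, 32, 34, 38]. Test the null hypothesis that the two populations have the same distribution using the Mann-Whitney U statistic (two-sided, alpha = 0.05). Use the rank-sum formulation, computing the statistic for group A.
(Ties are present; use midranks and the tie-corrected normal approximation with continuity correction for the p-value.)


Step 1: Combine and sort all 13 observations; assign midranks.
sorted (value, group): (5,X), (6,X), (7,X), (13,X), (17,Y), (23,X), (23,Y), (24,X), (28,X), (29,Y), (32,Y), (34,Y), (38,Y)
ranks: 5->1, 6->2, 7->3, 13->4, 17->5, 23->6.5, 23->6.5, 24->8, 28->9, 29->10, 32->11, 34->12, 38->13
Step 2: Rank sum for X: R1 = 1 + 2 + 3 + 4 + 6.5 + 8 + 9 = 33.5.
Step 3: U_X = R1 - n1(n1+1)/2 = 33.5 - 7*8/2 = 33.5 - 28 = 5.5.
       U_Y = n1*n2 - U_X = 42 - 5.5 = 36.5.
Step 4: Ties are present, so use the tie-corrected normal approximation (with continuity correction) for the p-value.
Step 5: p-value = 0.031888; compare to alpha = 0.05. reject H0.

U_X = 5.5, p = 0.031888, reject H0 at alpha = 0.05.


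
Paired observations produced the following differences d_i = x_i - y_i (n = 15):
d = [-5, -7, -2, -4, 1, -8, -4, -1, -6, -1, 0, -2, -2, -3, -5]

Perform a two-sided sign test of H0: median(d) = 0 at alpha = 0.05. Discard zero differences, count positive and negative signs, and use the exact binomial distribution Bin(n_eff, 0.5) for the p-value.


Step 1: Discard zero differences. Original n = 15; n_eff = number of nonzero differences = 14.
Nonzero differences (with sign): -5, -7, -2, -4, +1, -8, -4, -1, -6, -1, -2, -2, -3, -5
Step 2: Count signs: positive = 1, negative = 13.
Step 3: Under H0: P(positive) = 0.5, so the number of positives S ~ Bin(14, 0.5).
Step 4: Two-sided exact p-value = sum of Bin(14,0.5) probabilities at or below the observed probability = 0.001831.
Step 5: alpha = 0.05. reject H0.

n_eff = 14, pos = 1, neg = 13, p = 0.001831, reject H0.


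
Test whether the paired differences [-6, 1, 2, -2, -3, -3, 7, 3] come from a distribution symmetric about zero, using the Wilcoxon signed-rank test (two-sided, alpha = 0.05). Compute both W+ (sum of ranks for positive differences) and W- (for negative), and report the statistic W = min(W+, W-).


Step 1: Drop any zero differences (none here) and take |d_i|.
|d| = [6, 1, 2, 2, 3, 3, 7, 3]
Step 2: Midrank |d_i| (ties get averaged ranks).
ranks: |6|->7, |1|->1, |2|->2.5, |2|->2.5, |3|->5, |3|->5, |7|->8, |3|->5
Step 3: Attach original signs; sum ranks with positive sign and with negative sign.
W+ = 1 + 2.5 + 8 + 5 = 16.5
W- = 7 + 2.5 + 5 + 5 = 19.5
(Check: W+ + W- = 36 should equal n(n+1)/2 = 36.)
Step 4: Test statistic W = min(W+, W-) = 16.5.
Step 5: Ties in |d|, so use the tie-corrected normal approximation.
        E[W] = n(n+1)/4 = 8*9/4 = 18.
        Tie groups: |d|=2 (t=2), |d|=3 (t=3); sum(t^3 - t) = 30.
        Var[W] = n(n+1)(2n+1)/24 - sum(t^3-t)/48 = 1224/24 - 30/48 = 50.375.
        z = (W - E[W]) / sqrt(Var[W]) = (16.5 - 18) / 7.0975 = -0.2113.
        Two-sided p = 2*Phi(z) = 0.832621.
Step 6: alpha = 0.05. fail to reject H0.

W+ = 16.5, W- = 19.5, W = min = 16.5, p = 0.832621, fail to reject H0.


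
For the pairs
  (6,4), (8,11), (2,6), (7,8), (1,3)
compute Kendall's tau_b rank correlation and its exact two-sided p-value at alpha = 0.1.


Step 1: Enumerate the 10 unordered pairs (i,j) with i<j and classify each by sign(x_j-x_i) * sign(y_j-y_i).
  (1,2):dx=+2,dy=+7->C; (1,3):dx=-4,dy=+2->D; (1,4):dx=+1,dy=+4->C; (1,5):dx=-5,dy=-1->C
  (2,3):dx=-6,dy=-5->C; (2,4):dx=-1,dy=-3->C; (2,5):dx=-7,dy=-8->C; (3,4):dx=+5,dy=+2->C
  (3,5):dx=-1,dy=-3->C; (4,5):dx=-6,dy=-5->C
Step 2: C = 9, D = 1, total pairs = 10.
Step 3: tau = (C - D)/(n(n-1)/2) = (9 - 1)/10 = 0.800000.
Step 4: Exact two-sided p-value (enumerate n! = 120 permutations of y under H0): p = 0.083333.
Step 5: alpha = 0.1. reject H0.

tau_b = 0.8000 (C=9, D=1), p = 0.083333, reject H0.


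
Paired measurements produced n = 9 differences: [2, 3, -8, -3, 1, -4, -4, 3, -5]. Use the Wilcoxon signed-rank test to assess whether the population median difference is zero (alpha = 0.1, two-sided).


Step 1: Drop any zero differences (none here) and take |d_i|.
|d| = [2, 3, 8, 3, 1, 4, 4, 3, 5]
Step 2: Midrank |d_i| (ties get averaged ranks).
ranks: |2|->2, |3|->4, |8|->9, |3|->4, |1|->1, |4|->6.5, |4|->6.5, |3|->4, |5|->8
Step 3: Attach original signs; sum ranks with positive sign and with negative sign.
W+ = 2 + 4 + 1 + 4 = 11
W- = 9 + 4 + 6.5 + 6.5 + 8 = 34
(Check: W+ + W- = 45 should equal n(n+1)/2 = 45.)
Step 4: Test statistic W = min(W+, W-) = 11.
Step 5: Ties in |d|, so use the tie-corrected normal approximation.
        E[W] = n(n+1)/4 = 9*10/4 = 22.5.
        Tie groups: |d|=3 (t=3), |d|=4 (t=2); sum(t^3 - t) = 30.
        Var[W] = n(n+1)(2n+1)/24 - sum(t^3-t)/48 = 1710/24 - 30/48 = 70.625.
        z = (W - E[W]) / sqrt(Var[W]) = (11 - 22.5) / 8.4039 = -1.3684.
        Two-sided p = 2*Phi(z) = 0.171181.
Step 6: alpha = 0.1. fail to reject H0.

W+ = 11, W- = 34, W = min = 11, p = 0.171181, fail to reject H0.


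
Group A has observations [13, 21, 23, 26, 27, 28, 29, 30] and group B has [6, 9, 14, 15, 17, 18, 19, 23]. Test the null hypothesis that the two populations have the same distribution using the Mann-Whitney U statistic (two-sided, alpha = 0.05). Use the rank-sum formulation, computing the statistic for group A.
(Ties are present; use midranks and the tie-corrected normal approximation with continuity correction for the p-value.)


Step 1: Combine and sort all 16 observations; assign midranks.
sorted (value, group): (6,Y), (9,Y), (13,X), (14,Y), (15,Y), (17,Y), (18,Y), (19,Y), (21,X), (23,X), (23,Y), (26,X), (27,X), (28,X), (29,X), (30,X)
ranks: 6->1, 9->2, 13->3, 14->4, 15->5, 17->6, 18->7, 19->8, 21->9, 23->10.5, 23->10.5, 26->12, 27->13, 28->14, 29->15, 30->16
Step 2: Rank sum for X: R1 = 3 + 9 + 10.5 + 12 + 13 + 14 + 15 + 16 = 92.5.
Step 3: U_X = R1 - n1(n1+1)/2 = 92.5 - 8*9/2 = 92.5 - 36 = 56.5.
       U_Y = n1*n2 - U_X = 64 - 56.5 = 7.5.
Step 4: Ties are present, so use the tie-corrected normal approximation (with continuity correction) for the p-value.
Step 5: p-value = 0.011657; compare to alpha = 0.05. reject H0.

U_X = 56.5, p = 0.011657, reject H0 at alpha = 0.05.


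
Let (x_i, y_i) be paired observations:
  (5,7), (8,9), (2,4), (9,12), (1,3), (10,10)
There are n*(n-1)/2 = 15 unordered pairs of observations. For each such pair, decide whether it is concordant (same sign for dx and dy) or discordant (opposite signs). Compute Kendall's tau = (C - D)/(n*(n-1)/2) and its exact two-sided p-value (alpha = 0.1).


Step 1: Enumerate the 15 unordered pairs (i,j) with i<j and classify each by sign(x_j-x_i) * sign(y_j-y_i).
  (1,2):dx=+3,dy=+2->C; (1,3):dx=-3,dy=-3->C; (1,4):dx=+4,dy=+5->C; (1,5):dx=-4,dy=-4->C
  (1,6):dx=+5,dy=+3->C; (2,3):dx=-6,dy=-5->C; (2,4):dx=+1,dy=+3->C; (2,5):dx=-7,dy=-6->C
  (2,6):dx=+2,dy=+1->C; (3,4):dx=+7,dy=+8->C; (3,5):dx=-1,dy=-1->C; (3,6):dx=+8,dy=+6->C
  (4,5):dx=-8,dy=-9->C; (4,6):dx=+1,dy=-2->D; (5,6):dx=+9,dy=+7->C
Step 2: C = 14, D = 1, total pairs = 15.
Step 3: tau = (C - D)/(n(n-1)/2) = (14 - 1)/15 = 0.866667.
Step 4: Exact two-sided p-value (enumerate n! = 720 permutations of y under H0): p = 0.016667.
Step 5: alpha = 0.1. reject H0.

tau_b = 0.8667 (C=14, D=1), p = 0.016667, reject H0.


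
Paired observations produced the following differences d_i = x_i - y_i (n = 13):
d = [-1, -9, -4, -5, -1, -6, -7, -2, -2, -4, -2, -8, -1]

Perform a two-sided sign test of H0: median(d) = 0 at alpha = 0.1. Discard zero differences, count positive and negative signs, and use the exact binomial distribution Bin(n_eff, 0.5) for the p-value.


Step 1: Discard zero differences. Original n = 13; n_eff = number of nonzero differences = 13.
Nonzero differences (with sign): -1, -9, -4, -5, -1, -6, -7, -2, -2, -4, -2, -8, -1
Step 2: Count signs: positive = 0, negative = 13.
Step 3: Under H0: P(positive) = 0.5, so the number of positives S ~ Bin(13, 0.5).
Step 4: Two-sided exact p-value = sum of Bin(13,0.5) probabilities at or below the observed probability = 0.000244.
Step 5: alpha = 0.1. reject H0.

n_eff = 13, pos = 0, neg = 13, p = 0.000244, reject H0.


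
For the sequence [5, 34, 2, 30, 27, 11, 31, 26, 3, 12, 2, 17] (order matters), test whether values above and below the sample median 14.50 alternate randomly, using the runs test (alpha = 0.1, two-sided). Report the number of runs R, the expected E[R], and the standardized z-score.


Step 1: Compute median = 14.50; label A = above, B = below.
Labels in order: BABAABAABBBA  (n_A = 6, n_B = 6)
Step 2: Count runs R = 8.
Step 3: Under H0 (random ordering), E[R] = 2*n_A*n_B/(n_A+n_B) + 1 = 2*6*6/12 + 1 = 7.0000.
        Var[R] = 2*n_A*n_B*(2*n_A*n_B - n_A - n_B) / ((n_A+n_B)^2 * (n_A+n_B-1)) = 4320/1584 = 2.7273.
        SD[R] = 1.6514.
Step 4: Continuity-corrected z = (R - 0.5 - E[R]) / SD[R] = (8 - 0.5 - 7.0000) / 1.6514 = 0.3028.
Step 5: Two-sided p-value via normal approximation = 2*(1 - Phi(|z|)) = 0.762069.
Step 6: alpha = 0.1. fail to reject H0.

R = 8, z = 0.3028, p = 0.762069, fail to reject H0.


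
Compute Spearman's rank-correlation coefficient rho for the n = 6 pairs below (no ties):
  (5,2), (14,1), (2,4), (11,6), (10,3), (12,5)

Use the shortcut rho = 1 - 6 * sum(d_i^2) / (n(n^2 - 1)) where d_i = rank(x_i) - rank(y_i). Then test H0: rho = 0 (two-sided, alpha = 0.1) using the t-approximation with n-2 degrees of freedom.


Step 1: Rank x and y separately (midranks; no ties here).
rank(x): 5->2, 14->6, 2->1, 11->4, 10->3, 12->5
rank(y): 2->2, 1->1, 4->4, 6->6, 3->3, 5->5
Step 2: d_i = R_x(i) - R_y(i); compute d_i^2.
  (2-2)^2=0, (6-1)^2=25, (1-4)^2=9, (4-6)^2=4, (3-3)^2=0, (5-5)^2=0
sum(d^2) = 38.
Step 3: rho = 1 - 6*38 / (6*(6^2 - 1)) = 1 - 228/210 = -0.085714.
Step 4: Under H0, t = rho * sqrt((n-2)/(1-rho^2)) = -0.1721 ~ t(4).
Step 5: Two-sided p-value from the t-distribution with 4 df = 0.871743.
Step 6: alpha = 0.1. fail to reject H0.

rho = -0.0857, p = 0.871743, fail to reject H0 at alpha = 0.1.


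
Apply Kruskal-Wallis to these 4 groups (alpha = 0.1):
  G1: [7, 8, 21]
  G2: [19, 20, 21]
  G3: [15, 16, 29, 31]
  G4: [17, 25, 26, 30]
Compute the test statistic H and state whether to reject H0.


Step 1: Combine all N = 14 observations and assign midranks.
sorted (value, group, rank): (7,G1,1), (8,G1,2), (15,G3,3), (16,G3,4), (17,G4,5), (19,G2,6), (20,G2,7), (21,G1,8.5), (21,G2,8.5), (25,G4,10), (26,G4,11), (29,G3,12), (30,G4,13), (31,G3,14)
Step 2: Sum ranks within each group.
R_1 = 11.5 (n_1 = 3)
R_2 = 21.5 (n_2 = 3)
R_3 = 33 (n_3 = 4)
R_4 = 39 (n_4 = 4)
Step 3: H = 12/(N(N+1)) * sum(R_i^2/n_i) - 3(N+1)
     = 12/(14*15) * (11.5^2/3 + 21.5^2/3 + 33^2/4 + 39^2/4) - 3*15
     = 0.057143 * 850.667 - 45
     = 3.609524.
Step 4: Ties present; correction factor C = 1 - 6/(14^3 - 14) = 0.997802. Corrected H = 3.609524 / 0.997802 = 3.617474.
Step 5: Under H0, H ~ chi^2(3); p-value = 0.305843.
Step 6: alpha = 0.1. fail to reject H0.

H = 3.6175, df = 3, p = 0.305843, fail to reject H0.


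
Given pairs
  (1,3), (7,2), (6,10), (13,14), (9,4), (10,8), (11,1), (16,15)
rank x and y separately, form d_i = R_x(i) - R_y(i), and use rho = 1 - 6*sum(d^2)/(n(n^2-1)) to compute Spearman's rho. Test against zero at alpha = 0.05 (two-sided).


Step 1: Rank x and y separately (midranks; no ties here).
rank(x): 1->1, 7->3, 6->2, 13->7, 9->4, 10->5, 11->6, 16->8
rank(y): 3->3, 2->2, 10->6, 14->7, 4->4, 8->5, 1->1, 15->8
Step 2: d_i = R_x(i) - R_y(i); compute d_i^2.
  (1-3)^2=4, (3-2)^2=1, (2-6)^2=16, (7-7)^2=0, (4-4)^2=0, (5-5)^2=0, (6-1)^2=25, (8-8)^2=0
sum(d^2) = 46.
Step 3: rho = 1 - 6*46 / (8*(8^2 - 1)) = 1 - 276/504 = 0.452381.
Step 4: Under H0, t = rho * sqrt((n-2)/(1-rho^2)) = 1.2425 ~ t(6).
Step 5: Two-sided p-value from the t-distribution with 6 df = 0.260405.
Step 6: alpha = 0.05. fail to reject H0.

rho = 0.4524, p = 0.260405, fail to reject H0 at alpha = 0.05.


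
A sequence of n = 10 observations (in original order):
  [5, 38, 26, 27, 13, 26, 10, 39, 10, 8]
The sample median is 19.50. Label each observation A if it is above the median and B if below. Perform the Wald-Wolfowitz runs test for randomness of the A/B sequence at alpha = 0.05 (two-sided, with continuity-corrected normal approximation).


Step 1: Compute median = 19.50; label A = above, B = below.
Labels in order: BAAABABABB  (n_A = 5, n_B = 5)
Step 2: Count runs R = 7.
Step 3: Under H0 (random ordering), E[R] = 2*n_A*n_B/(n_A+n_B) + 1 = 2*5*5/10 + 1 = 6.0000.
        Var[R] = 2*n_A*n_B*(2*n_A*n_B - n_A - n_B) / ((n_A+n_B)^2 * (n_A+n_B-1)) = 2000/900 = 2.2222.
        SD[R] = 1.4907.
Step 4: Continuity-corrected z = (R - 0.5 - E[R]) / SD[R] = (7 - 0.5 - 6.0000) / 1.4907 = 0.3354.
Step 5: Two-sided p-value via normal approximation = 2*(1 - Phi(|z|)) = 0.737316.
Step 6: alpha = 0.05. fail to reject H0.

R = 7, z = 0.3354, p = 0.737316, fail to reject H0.


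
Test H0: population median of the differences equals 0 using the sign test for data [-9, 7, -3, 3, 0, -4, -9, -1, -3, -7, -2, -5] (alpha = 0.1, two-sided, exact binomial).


Step 1: Discard zero differences. Original n = 12; n_eff = number of nonzero differences = 11.
Nonzero differences (with sign): -9, +7, -3, +3, -4, -9, -1, -3, -7, -2, -5
Step 2: Count signs: positive = 2, negative = 9.
Step 3: Under H0: P(positive) = 0.5, so the number of positives S ~ Bin(11, 0.5).
Step 4: Two-sided exact p-value = sum of Bin(11,0.5) probabilities at or below the observed probability = 0.065430.
Step 5: alpha = 0.1. reject H0.

n_eff = 11, pos = 2, neg = 9, p = 0.065430, reject H0.


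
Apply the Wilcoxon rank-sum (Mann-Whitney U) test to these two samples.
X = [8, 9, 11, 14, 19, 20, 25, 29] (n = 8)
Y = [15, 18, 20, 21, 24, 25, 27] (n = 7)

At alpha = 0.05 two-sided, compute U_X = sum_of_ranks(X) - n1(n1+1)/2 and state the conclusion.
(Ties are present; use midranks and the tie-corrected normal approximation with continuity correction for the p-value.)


Step 1: Combine and sort all 15 observations; assign midranks.
sorted (value, group): (8,X), (9,X), (11,X), (14,X), (15,Y), (18,Y), (19,X), (20,X), (20,Y), (21,Y), (24,Y), (25,X), (25,Y), (27,Y), (29,X)
ranks: 8->1, 9->2, 11->3, 14->4, 15->5, 18->6, 19->7, 20->8.5, 20->8.5, 21->10, 24->11, 25->12.5, 25->12.5, 27->14, 29->15
Step 2: Rank sum for X: R1 = 1 + 2 + 3 + 4 + 7 + 8.5 + 12.5 + 15 = 53.
Step 3: U_X = R1 - n1(n1+1)/2 = 53 - 8*9/2 = 53 - 36 = 17.
       U_Y = n1*n2 - U_X = 56 - 17 = 39.
Step 4: Ties are present, so use the tie-corrected normal approximation (with continuity correction) for the p-value.
Step 5: p-value = 0.223485; compare to alpha = 0.05. fail to reject H0.

U_X = 17, p = 0.223485, fail to reject H0 at alpha = 0.05.


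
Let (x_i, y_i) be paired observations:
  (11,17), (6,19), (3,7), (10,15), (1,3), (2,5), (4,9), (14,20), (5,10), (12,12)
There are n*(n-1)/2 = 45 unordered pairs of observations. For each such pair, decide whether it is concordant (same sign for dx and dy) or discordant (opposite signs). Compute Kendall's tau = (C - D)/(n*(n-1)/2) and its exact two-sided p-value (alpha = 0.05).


Step 1: Enumerate the 45 unordered pairs (i,j) with i<j and classify each by sign(x_j-x_i) * sign(y_j-y_i).
  (1,2):dx=-5,dy=+2->D; (1,3):dx=-8,dy=-10->C; (1,4):dx=-1,dy=-2->C; (1,5):dx=-10,dy=-14->C
  (1,6):dx=-9,dy=-12->C; (1,7):dx=-7,dy=-8->C; (1,8):dx=+3,dy=+3->C; (1,9):dx=-6,dy=-7->C
  (1,10):dx=+1,dy=-5->D; (2,3):dx=-3,dy=-12->C; (2,4):dx=+4,dy=-4->D; (2,5):dx=-5,dy=-16->C
  (2,6):dx=-4,dy=-14->C; (2,7):dx=-2,dy=-10->C; (2,8):dx=+8,dy=+1->C; (2,9):dx=-1,dy=-9->C
  (2,10):dx=+6,dy=-7->D; (3,4):dx=+7,dy=+8->C; (3,5):dx=-2,dy=-4->C; (3,6):dx=-1,dy=-2->C
  (3,7):dx=+1,dy=+2->C; (3,8):dx=+11,dy=+13->C; (3,9):dx=+2,dy=+3->C; (3,10):dx=+9,dy=+5->C
  (4,5):dx=-9,dy=-12->C; (4,6):dx=-8,dy=-10->C; (4,7):dx=-6,dy=-6->C; (4,8):dx=+4,dy=+5->C
  (4,9):dx=-5,dy=-5->C; (4,10):dx=+2,dy=-3->D; (5,6):dx=+1,dy=+2->C; (5,7):dx=+3,dy=+6->C
  (5,8):dx=+13,dy=+17->C; (5,9):dx=+4,dy=+7->C; (5,10):dx=+11,dy=+9->C; (6,7):dx=+2,dy=+4->C
  (6,8):dx=+12,dy=+15->C; (6,9):dx=+3,dy=+5->C; (6,10):dx=+10,dy=+7->C; (7,8):dx=+10,dy=+11->C
  (7,9):dx=+1,dy=+1->C; (7,10):dx=+8,dy=+3->C; (8,9):dx=-9,dy=-10->C; (8,10):dx=-2,dy=-8->C
  (9,10):dx=+7,dy=+2->C
Step 2: C = 40, D = 5, total pairs = 45.
Step 3: tau = (C - D)/(n(n-1)/2) = (40 - 5)/45 = 0.777778.
Step 4: Exact two-sided p-value (enumerate n! = 3628800 permutations of y under H0): p = 0.000946.
Step 5: alpha = 0.05. reject H0.

tau_b = 0.7778 (C=40, D=5), p = 0.000946, reject H0.


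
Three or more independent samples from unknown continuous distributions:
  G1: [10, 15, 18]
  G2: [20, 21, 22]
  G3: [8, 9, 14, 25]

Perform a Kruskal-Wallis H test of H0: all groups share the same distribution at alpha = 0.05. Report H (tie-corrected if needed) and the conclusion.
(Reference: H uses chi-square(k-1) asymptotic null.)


Step 1: Combine all N = 10 observations and assign midranks.
sorted (value, group, rank): (8,G3,1), (9,G3,2), (10,G1,3), (14,G3,4), (15,G1,5), (18,G1,6), (20,G2,7), (21,G2,8), (22,G2,9), (25,G3,10)
Step 2: Sum ranks within each group.
R_1 = 14 (n_1 = 3)
R_2 = 24 (n_2 = 3)
R_3 = 17 (n_3 = 4)
Step 3: H = 12/(N(N+1)) * sum(R_i^2/n_i) - 3(N+1)
     = 12/(10*11) * (14^2/3 + 24^2/3 + 17^2/4) - 3*11
     = 0.109091 * 329.583 - 33
     = 2.954545.
Step 4: No ties, so H is used without correction.
Step 5: Under H0, H ~ chi^2(2); p-value = 0.228259.
Step 6: alpha = 0.05. fail to reject H0.

H = 2.9545, df = 2, p = 0.228259, fail to reject H0.


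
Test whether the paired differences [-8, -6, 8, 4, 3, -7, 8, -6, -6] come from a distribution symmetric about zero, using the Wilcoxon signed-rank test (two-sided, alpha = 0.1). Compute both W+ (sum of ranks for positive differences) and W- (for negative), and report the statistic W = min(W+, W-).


Step 1: Drop any zero differences (none here) and take |d_i|.
|d| = [8, 6, 8, 4, 3, 7, 8, 6, 6]
Step 2: Midrank |d_i| (ties get averaged ranks).
ranks: |8|->8, |6|->4, |8|->8, |4|->2, |3|->1, |7|->6, |8|->8, |6|->4, |6|->4
Step 3: Attach original signs; sum ranks with positive sign and with negative sign.
W+ = 8 + 2 + 1 + 8 = 19
W- = 8 + 4 + 6 + 4 + 4 = 26
(Check: W+ + W- = 45 should equal n(n+1)/2 = 45.)
Step 4: Test statistic W = min(W+, W-) = 19.
Step 5: Ties in |d|, so use the tie-corrected normal approximation.
        E[W] = n(n+1)/4 = 9*10/4 = 22.5.
        Tie groups: |d|=6 (t=3), |d|=8 (t=3); sum(t^3 - t) = 48.
        Var[W] = n(n+1)(2n+1)/24 - sum(t^3-t)/48 = 1710/24 - 48/48 = 70.25.
        z = (W - E[W]) / sqrt(Var[W]) = (19 - 22.5) / 8.3815 = -0.4176.
        Two-sided p = 2*Phi(z) = 0.676251.
Step 6: alpha = 0.1. fail to reject H0.

W+ = 19, W- = 26, W = min = 19, p = 0.676251, fail to reject H0.


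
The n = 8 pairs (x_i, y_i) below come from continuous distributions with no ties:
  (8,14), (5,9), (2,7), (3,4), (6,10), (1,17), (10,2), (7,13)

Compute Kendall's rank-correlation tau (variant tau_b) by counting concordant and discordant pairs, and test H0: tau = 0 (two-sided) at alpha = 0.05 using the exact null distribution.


Step 1: Enumerate the 28 unordered pairs (i,j) with i<j and classify each by sign(x_j-x_i) * sign(y_j-y_i).
  (1,2):dx=-3,dy=-5->C; (1,3):dx=-6,dy=-7->C; (1,4):dx=-5,dy=-10->C; (1,5):dx=-2,dy=-4->C
  (1,6):dx=-7,dy=+3->D; (1,7):dx=+2,dy=-12->D; (1,8):dx=-1,dy=-1->C; (2,3):dx=-3,dy=-2->C
  (2,4):dx=-2,dy=-5->C; (2,5):dx=+1,dy=+1->C; (2,6):dx=-4,dy=+8->D; (2,7):dx=+5,dy=-7->D
  (2,8):dx=+2,dy=+4->C; (3,4):dx=+1,dy=-3->D; (3,5):dx=+4,dy=+3->C; (3,6):dx=-1,dy=+10->D
  (3,7):dx=+8,dy=-5->D; (3,8):dx=+5,dy=+6->C; (4,5):dx=+3,dy=+6->C; (4,6):dx=-2,dy=+13->D
  (4,7):dx=+7,dy=-2->D; (4,8):dx=+4,dy=+9->C; (5,6):dx=-5,dy=+7->D; (5,7):dx=+4,dy=-8->D
  (5,8):dx=+1,dy=+3->C; (6,7):dx=+9,dy=-15->D; (6,8):dx=+6,dy=-4->D; (7,8):dx=-3,dy=+11->D
Step 2: C = 14, D = 14, total pairs = 28.
Step 3: tau = (C - D)/(n(n-1)/2) = (14 - 14)/28 = 0.000000.
Step 4: Exact two-sided p-value (enumerate n! = 40320 permutations of y under H0): p = 1.000000.
Step 5: alpha = 0.05. fail to reject H0.

tau_b = 0.0000 (C=14, D=14), p = 1.000000, fail to reject H0.


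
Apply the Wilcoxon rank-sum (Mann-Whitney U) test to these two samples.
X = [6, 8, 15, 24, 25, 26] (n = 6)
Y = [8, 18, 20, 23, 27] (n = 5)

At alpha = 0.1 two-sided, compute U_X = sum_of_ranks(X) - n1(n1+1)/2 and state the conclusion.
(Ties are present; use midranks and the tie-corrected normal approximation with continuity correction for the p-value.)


Step 1: Combine and sort all 11 observations; assign midranks.
sorted (value, group): (6,X), (8,X), (8,Y), (15,X), (18,Y), (20,Y), (23,Y), (24,X), (25,X), (26,X), (27,Y)
ranks: 6->1, 8->2.5, 8->2.5, 15->4, 18->5, 20->6, 23->7, 24->8, 25->9, 26->10, 27->11
Step 2: Rank sum for X: R1 = 1 + 2.5 + 4 + 8 + 9 + 10 = 34.5.
Step 3: U_X = R1 - n1(n1+1)/2 = 34.5 - 6*7/2 = 34.5 - 21 = 13.5.
       U_Y = n1*n2 - U_X = 30 - 13.5 = 16.5.
Step 4: Ties are present, so use the tie-corrected normal approximation (with continuity correction) for the p-value.
Step 5: p-value = 0.854805; compare to alpha = 0.1. fail to reject H0.

U_X = 13.5, p = 0.854805, fail to reject H0 at alpha = 0.1.


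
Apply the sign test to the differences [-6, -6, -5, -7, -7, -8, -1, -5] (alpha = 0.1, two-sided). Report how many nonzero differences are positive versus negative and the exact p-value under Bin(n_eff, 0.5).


Step 1: Discard zero differences. Original n = 8; n_eff = number of nonzero differences = 8.
Nonzero differences (with sign): -6, -6, -5, -7, -7, -8, -1, -5
Step 2: Count signs: positive = 0, negative = 8.
Step 3: Under H0: P(positive) = 0.5, so the number of positives S ~ Bin(8, 0.5).
Step 4: Two-sided exact p-value = sum of Bin(8,0.5) probabilities at or below the observed probability = 0.007812.
Step 5: alpha = 0.1. reject H0.

n_eff = 8, pos = 0, neg = 8, p = 0.007812, reject H0.


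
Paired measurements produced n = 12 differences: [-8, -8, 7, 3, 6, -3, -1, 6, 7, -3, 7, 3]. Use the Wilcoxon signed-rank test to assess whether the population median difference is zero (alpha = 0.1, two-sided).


Step 1: Drop any zero differences (none here) and take |d_i|.
|d| = [8, 8, 7, 3, 6, 3, 1, 6, 7, 3, 7, 3]
Step 2: Midrank |d_i| (ties get averaged ranks).
ranks: |8|->11.5, |8|->11.5, |7|->9, |3|->3.5, |6|->6.5, |3|->3.5, |1|->1, |6|->6.5, |7|->9, |3|->3.5, |7|->9, |3|->3.5
Step 3: Attach original signs; sum ranks with positive sign and with negative sign.
W+ = 9 + 3.5 + 6.5 + 6.5 + 9 + 9 + 3.5 = 47
W- = 11.5 + 11.5 + 3.5 + 1 + 3.5 = 31
(Check: W+ + W- = 78 should equal n(n+1)/2 = 78.)
Step 4: Test statistic W = min(W+, W-) = 31.
Step 5: Ties in |d|, so use the tie-corrected normal approximation.
        E[W] = n(n+1)/4 = 12*13/4 = 39.
        Tie groups: |d|=3 (t=4), |d|=6 (t=2), |d|=7 (t=3), |d|=8 (t=2); sum(t^3 - t) = 96.
        Var[W] = n(n+1)(2n+1)/24 - sum(t^3-t)/48 = 3900/24 - 96/48 = 160.5.
        z = (W - E[W]) / sqrt(Var[W]) = (31 - 39) / 12.6689 = -0.6315.
        Two-sided p = 2*Phi(z) = 0.527734.
Step 6: alpha = 0.1. fail to reject H0.

W+ = 47, W- = 31, W = min = 31, p = 0.527734, fail to reject H0.


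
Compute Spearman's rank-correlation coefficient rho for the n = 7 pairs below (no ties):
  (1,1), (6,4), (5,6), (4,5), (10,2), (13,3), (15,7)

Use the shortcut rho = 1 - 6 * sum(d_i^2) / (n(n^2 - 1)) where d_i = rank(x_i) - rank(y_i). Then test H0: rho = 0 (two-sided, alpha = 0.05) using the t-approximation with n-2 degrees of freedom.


Step 1: Rank x and y separately (midranks; no ties here).
rank(x): 1->1, 6->4, 5->3, 4->2, 10->5, 13->6, 15->7
rank(y): 1->1, 4->4, 6->6, 5->5, 2->2, 3->3, 7->7
Step 2: d_i = R_x(i) - R_y(i); compute d_i^2.
  (1-1)^2=0, (4-4)^2=0, (3-6)^2=9, (2-5)^2=9, (5-2)^2=9, (6-3)^2=9, (7-7)^2=0
sum(d^2) = 36.
Step 3: rho = 1 - 6*36 / (7*(7^2 - 1)) = 1 - 216/336 = 0.357143.
Step 4: Under H0, t = rho * sqrt((n-2)/(1-rho^2)) = 0.8550 ~ t(5).
Step 5: Two-sided p-value from the t-distribution with 5 df = 0.431611.
Step 6: alpha = 0.05. fail to reject H0.

rho = 0.3571, p = 0.431611, fail to reject H0 at alpha = 0.05.


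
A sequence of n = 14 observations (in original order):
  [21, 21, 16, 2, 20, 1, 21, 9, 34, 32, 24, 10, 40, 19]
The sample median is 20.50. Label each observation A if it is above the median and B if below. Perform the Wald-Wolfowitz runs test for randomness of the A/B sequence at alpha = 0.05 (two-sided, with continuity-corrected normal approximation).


Step 1: Compute median = 20.50; label A = above, B = below.
Labels in order: AABBBBABAAABAB  (n_A = 7, n_B = 7)
Step 2: Count runs R = 8.
Step 3: Under H0 (random ordering), E[R] = 2*n_A*n_B/(n_A+n_B) + 1 = 2*7*7/14 + 1 = 8.0000.
        Var[R] = 2*n_A*n_B*(2*n_A*n_B - n_A - n_B) / ((n_A+n_B)^2 * (n_A+n_B-1)) = 8232/2548 = 3.2308.
        SD[R] = 1.7974.
Step 4: R = E[R], so z = 0 with no continuity correction.
Step 5: Two-sided p-value via normal approximation = 2*(1 - Phi(|z|)) = 1.000000.
Step 6: alpha = 0.05. fail to reject H0.

R = 8, z = 0.0000, p = 1.000000, fail to reject H0.


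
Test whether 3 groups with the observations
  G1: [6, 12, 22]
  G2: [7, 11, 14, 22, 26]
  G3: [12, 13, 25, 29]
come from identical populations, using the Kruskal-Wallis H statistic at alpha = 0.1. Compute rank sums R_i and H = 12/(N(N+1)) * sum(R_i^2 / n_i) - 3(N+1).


Step 1: Combine all N = 12 observations and assign midranks.
sorted (value, group, rank): (6,G1,1), (7,G2,2), (11,G2,3), (12,G1,4.5), (12,G3,4.5), (13,G3,6), (14,G2,7), (22,G1,8.5), (22,G2,8.5), (25,G3,10), (26,G2,11), (29,G3,12)
Step 2: Sum ranks within each group.
R_1 = 14 (n_1 = 3)
R_2 = 31.5 (n_2 = 5)
R_3 = 32.5 (n_3 = 4)
Step 3: H = 12/(N(N+1)) * sum(R_i^2/n_i) - 3(N+1)
     = 12/(12*13) * (14^2/3 + 31.5^2/5 + 32.5^2/4) - 3*13
     = 0.076923 * 527.846 - 39
     = 1.603526.
Step 4: Ties present; correction factor C = 1 - 12/(12^3 - 12) = 0.993007. Corrected H = 1.603526 / 0.993007 = 1.614818.
Step 5: Under H0, H ~ chi^2(2); p-value = 0.446012.
Step 6: alpha = 0.1. fail to reject H0.

H = 1.6148, df = 2, p = 0.446012, fail to reject H0.


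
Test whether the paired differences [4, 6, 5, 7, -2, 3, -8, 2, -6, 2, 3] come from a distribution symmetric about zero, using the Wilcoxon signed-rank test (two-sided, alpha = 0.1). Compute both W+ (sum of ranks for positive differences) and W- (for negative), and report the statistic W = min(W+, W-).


Step 1: Drop any zero differences (none here) and take |d_i|.
|d| = [4, 6, 5, 7, 2, 3, 8, 2, 6, 2, 3]
Step 2: Midrank |d_i| (ties get averaged ranks).
ranks: |4|->6, |6|->8.5, |5|->7, |7|->10, |2|->2, |3|->4.5, |8|->11, |2|->2, |6|->8.5, |2|->2, |3|->4.5
Step 3: Attach original signs; sum ranks with positive sign and with negative sign.
W+ = 6 + 8.5 + 7 + 10 + 4.5 + 2 + 2 + 4.5 = 44.5
W- = 2 + 11 + 8.5 = 21.5
(Check: W+ + W- = 66 should equal n(n+1)/2 = 66.)
Step 4: Test statistic W = min(W+, W-) = 21.5.
Step 5: Ties in |d|, so use the tie-corrected normal approximation.
        E[W] = n(n+1)/4 = 11*12/4 = 33.
        Tie groups: |d|=2 (t=3), |d|=3 (t=2), |d|=6 (t=2); sum(t^3 - t) = 36.
        Var[W] = n(n+1)(2n+1)/24 - sum(t^3-t)/48 = 3036/24 - 36/48 = 125.75.
        z = (W - E[W]) / sqrt(Var[W]) = (21.5 - 33) / 11.2138 = -1.0255.
        Two-sided p = 2*Phi(z) = 0.305118.
Step 6: alpha = 0.1. fail to reject H0.

W+ = 44.5, W- = 21.5, W = min = 21.5, p = 0.305118, fail to reject H0.
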